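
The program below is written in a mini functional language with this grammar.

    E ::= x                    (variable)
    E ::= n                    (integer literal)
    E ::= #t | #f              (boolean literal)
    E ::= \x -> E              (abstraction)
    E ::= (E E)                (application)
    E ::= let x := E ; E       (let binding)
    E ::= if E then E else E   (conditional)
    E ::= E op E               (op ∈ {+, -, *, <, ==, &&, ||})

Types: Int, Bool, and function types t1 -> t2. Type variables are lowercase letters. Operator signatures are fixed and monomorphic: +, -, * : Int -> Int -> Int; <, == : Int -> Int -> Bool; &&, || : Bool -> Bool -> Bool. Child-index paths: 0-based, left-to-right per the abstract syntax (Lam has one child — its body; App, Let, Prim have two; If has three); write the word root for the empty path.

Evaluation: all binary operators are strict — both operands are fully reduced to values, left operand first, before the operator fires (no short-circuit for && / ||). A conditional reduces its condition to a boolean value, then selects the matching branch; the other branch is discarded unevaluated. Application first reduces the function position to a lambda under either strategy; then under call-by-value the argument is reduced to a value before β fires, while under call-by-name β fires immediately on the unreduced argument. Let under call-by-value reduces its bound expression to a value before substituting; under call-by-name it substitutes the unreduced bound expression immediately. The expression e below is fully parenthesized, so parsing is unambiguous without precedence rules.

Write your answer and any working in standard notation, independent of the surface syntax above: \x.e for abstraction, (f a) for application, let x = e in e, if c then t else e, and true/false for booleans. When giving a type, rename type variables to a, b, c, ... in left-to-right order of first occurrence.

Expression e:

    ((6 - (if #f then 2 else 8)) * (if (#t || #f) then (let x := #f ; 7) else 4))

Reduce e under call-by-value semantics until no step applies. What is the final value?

Answer: -14

Trace:
step 0: ((6 - (if false then 2 else 8)) * (if (true || false) then (let x = false in 7) else 4))
step 1: [if@0.1] ((6 - 8) * (if (true || false) then (let x = false in 7) else 4))
step 2: [delta@0] (-2 * (if (true || false) then (let x = false in 7) else 4))
step 3: [delta@1.0] (-2 * (if true then (let x = false in 7) else 4))
step 4: [if@1] (-2 * (let x = false in 7))
step 5: [let@1] (-2 * 7)
step 6: [delta@root] -14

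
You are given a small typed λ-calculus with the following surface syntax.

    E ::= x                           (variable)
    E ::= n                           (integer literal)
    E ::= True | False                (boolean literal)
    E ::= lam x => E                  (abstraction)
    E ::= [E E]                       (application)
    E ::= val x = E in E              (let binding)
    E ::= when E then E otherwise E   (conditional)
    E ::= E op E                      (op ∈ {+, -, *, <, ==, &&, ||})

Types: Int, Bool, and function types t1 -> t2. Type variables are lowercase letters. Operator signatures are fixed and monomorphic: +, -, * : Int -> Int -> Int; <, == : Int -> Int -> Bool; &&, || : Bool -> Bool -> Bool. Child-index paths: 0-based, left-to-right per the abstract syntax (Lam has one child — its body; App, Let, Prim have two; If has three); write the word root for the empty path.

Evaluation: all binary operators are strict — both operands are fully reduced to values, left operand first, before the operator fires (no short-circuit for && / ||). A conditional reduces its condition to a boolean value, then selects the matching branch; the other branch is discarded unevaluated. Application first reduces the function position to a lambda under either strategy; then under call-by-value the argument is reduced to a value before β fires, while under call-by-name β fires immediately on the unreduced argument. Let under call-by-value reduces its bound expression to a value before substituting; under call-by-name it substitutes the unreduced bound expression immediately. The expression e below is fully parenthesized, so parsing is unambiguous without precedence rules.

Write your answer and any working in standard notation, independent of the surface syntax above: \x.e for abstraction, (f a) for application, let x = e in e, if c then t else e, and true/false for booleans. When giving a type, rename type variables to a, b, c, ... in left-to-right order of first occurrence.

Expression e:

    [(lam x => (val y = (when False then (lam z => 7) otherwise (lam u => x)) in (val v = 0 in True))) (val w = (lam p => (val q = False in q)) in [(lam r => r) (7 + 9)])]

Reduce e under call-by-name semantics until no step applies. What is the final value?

Answer: true

Derivation:
step 0: ((\x.(let y = (if false then (\z.7) else (\u.x)) in (let v = 0 in true))) (let w = (\p.(let q = false in q)) in ((\r.r) (7 + 9))))
step 1: [beta@root] (let y = (if false then (\z.7) else (\u.(let w = (\p.(let q = false in q)) in ((\r.r) (7 + 9))))) in (let v = 0 in true))
step 2: [let@root] (let v = 0 in true)
step 3: [let@root] true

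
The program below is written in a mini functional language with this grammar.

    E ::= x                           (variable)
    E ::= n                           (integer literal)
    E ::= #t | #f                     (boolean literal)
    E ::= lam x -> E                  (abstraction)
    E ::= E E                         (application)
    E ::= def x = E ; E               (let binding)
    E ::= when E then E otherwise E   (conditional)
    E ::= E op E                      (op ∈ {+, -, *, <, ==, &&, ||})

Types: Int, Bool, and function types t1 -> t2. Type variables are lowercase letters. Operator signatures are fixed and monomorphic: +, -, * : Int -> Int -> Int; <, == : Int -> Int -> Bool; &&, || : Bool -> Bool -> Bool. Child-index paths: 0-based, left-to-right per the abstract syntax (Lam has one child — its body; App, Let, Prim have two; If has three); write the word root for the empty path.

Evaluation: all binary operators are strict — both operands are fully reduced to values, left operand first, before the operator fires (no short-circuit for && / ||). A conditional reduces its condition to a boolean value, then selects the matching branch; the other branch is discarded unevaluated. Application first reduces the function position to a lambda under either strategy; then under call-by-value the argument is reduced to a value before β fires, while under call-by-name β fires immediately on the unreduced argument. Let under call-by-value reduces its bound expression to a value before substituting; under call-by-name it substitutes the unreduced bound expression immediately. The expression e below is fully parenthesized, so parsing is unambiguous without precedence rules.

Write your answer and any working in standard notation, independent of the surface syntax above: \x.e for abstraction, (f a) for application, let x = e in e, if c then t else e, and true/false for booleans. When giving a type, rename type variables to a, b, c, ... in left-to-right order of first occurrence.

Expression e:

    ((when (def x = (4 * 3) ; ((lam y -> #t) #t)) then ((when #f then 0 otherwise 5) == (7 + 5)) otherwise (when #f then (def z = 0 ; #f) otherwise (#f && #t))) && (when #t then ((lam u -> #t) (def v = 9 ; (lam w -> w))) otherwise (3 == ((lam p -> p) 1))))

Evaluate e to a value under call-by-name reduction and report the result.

Working:
step 0: ((if (let x = (4 * 3) in ((\y.true) true)) then ((if false then 0 else 5) == (7 + 5)) else (if false then (let z = 0 in false) else (false && true))) && (if true then ((\u.true) (let v = 9 in (\w.w))) else (3 == ((\p.p) 1))))
step 1: [let@0.0] ((if ((\y.true) true) then ((if false then 0 else 5) == (7 + 5)) else (if false then (let z = 0 in false) else (false && true))) && (if true then ((\u.true) (let v = 9 in (\w.w))) else (3 == ((\p.p) 1))))
step 2: [beta@0.0] ((if true then ((if false then 0 else 5) == (7 + 5)) else (if false then (let z = 0 in false) else (false && true))) && (if true then ((\u.true) (let v = 9 in (\w.w))) else (3 == ((\p.p) 1))))
step 3: [if@0] (((if false then 0 else 5) == (7 + 5)) && (if true then ((\u.true) (let v = 9 in (\w.w))) else (3 == ((\p.p) 1))))
step 4: [if@0.0] ((5 == (7 + 5)) && (if true then ((\u.true) (let v = 9 in (\w.w))) else (3 == ((\p.p) 1))))
step 5: [delta@0.1] ((5 == 12) && (if true then ((\u.true) (let v = 9 in (\w.w))) else (3 == ((\p.p) 1))))
step 6: [delta@0] (false && (if true then ((\u.true) (let v = 9 in (\w.w))) else (3 == ((\p.p) 1))))
step 7: [if@1] (false && ((\u.true) (let v = 9 in (\w.w))))
step 8: [beta@1] (false && true)
step 9: [delta@root] false

Answer: false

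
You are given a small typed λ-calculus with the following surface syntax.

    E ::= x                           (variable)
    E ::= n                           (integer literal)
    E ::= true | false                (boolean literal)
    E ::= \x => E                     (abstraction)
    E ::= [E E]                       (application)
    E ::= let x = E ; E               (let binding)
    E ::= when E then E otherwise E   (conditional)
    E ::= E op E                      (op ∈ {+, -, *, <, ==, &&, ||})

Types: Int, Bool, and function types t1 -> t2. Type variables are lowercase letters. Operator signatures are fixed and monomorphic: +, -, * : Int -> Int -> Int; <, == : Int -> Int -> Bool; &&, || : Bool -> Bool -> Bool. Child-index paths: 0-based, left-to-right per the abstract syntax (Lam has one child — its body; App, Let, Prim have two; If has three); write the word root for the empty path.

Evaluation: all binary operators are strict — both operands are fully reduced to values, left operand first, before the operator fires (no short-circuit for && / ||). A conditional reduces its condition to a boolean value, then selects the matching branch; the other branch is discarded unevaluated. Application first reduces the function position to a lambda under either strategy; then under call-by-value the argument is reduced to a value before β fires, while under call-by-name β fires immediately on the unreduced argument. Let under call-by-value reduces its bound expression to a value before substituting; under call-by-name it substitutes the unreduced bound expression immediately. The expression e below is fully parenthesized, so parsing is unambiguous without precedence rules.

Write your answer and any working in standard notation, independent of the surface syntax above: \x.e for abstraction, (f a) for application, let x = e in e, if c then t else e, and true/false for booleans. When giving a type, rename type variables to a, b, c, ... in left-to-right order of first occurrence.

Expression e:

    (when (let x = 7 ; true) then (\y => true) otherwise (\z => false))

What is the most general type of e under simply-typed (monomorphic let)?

Answer: a -> Bool

Trace:
let x : Int
  unify Bool ~ Bool
\y._ : a -> Bool
\z._ : b -> Bool
  unify a -> Bool ~ b -> Bool
  unify a ~ b
  unify Bool ~ Bool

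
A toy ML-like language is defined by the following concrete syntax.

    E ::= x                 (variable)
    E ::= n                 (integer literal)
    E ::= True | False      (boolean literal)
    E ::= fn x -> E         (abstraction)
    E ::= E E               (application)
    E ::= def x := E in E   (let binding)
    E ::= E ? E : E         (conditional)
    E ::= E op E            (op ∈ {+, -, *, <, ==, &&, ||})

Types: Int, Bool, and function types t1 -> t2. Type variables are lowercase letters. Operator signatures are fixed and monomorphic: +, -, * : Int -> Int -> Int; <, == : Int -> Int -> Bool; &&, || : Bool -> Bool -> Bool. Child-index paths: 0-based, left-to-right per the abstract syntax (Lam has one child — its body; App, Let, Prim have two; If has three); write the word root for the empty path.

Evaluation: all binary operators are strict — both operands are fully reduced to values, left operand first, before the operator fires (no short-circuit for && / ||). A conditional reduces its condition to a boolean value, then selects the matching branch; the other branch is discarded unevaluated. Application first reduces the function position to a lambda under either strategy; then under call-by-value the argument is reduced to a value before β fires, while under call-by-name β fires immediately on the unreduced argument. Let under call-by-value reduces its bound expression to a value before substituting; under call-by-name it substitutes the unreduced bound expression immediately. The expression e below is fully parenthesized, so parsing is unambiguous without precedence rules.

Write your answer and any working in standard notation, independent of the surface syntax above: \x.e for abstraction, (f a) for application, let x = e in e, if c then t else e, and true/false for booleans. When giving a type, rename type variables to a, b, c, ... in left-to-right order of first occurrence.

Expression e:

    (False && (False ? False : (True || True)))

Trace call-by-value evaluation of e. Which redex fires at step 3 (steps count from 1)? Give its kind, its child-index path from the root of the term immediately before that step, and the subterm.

Derivation:
step 0: (false && (if false then false else (true || true)))
step 1: [if@1] (false && (true || true))
step 2: [delta@1] (false && true)
step 3: [delta@root] false

Answer: delta at root : (false && true)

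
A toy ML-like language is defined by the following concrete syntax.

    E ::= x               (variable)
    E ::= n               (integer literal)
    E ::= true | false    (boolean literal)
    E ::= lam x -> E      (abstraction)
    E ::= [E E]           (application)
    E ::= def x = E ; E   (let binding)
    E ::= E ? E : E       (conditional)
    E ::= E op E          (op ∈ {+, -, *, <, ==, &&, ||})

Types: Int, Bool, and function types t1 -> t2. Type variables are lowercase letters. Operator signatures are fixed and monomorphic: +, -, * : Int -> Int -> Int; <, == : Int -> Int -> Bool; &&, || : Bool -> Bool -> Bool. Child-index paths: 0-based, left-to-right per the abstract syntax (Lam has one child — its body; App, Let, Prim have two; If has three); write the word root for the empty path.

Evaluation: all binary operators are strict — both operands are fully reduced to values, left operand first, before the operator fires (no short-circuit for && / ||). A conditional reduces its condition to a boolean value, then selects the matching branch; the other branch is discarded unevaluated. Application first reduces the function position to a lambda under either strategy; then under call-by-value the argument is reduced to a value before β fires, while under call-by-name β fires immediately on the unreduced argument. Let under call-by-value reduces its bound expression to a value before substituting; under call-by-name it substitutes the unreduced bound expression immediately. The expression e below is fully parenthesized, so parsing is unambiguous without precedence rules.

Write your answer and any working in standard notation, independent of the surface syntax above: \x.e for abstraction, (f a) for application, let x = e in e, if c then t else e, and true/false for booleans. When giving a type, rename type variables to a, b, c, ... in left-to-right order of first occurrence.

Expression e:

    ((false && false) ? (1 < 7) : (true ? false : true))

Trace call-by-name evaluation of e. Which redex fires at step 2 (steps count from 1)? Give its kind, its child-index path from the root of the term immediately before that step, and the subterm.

Answer: if at root : (if false then (1 < 7) else (if true then false else true))

Working:
step 0: (if (false && false) then (1 < 7) else (if true then false else true))
step 1: [delta@0] (if false then (1 < 7) else (if true then false else true))
step 2: [if@root] (if true then false else true)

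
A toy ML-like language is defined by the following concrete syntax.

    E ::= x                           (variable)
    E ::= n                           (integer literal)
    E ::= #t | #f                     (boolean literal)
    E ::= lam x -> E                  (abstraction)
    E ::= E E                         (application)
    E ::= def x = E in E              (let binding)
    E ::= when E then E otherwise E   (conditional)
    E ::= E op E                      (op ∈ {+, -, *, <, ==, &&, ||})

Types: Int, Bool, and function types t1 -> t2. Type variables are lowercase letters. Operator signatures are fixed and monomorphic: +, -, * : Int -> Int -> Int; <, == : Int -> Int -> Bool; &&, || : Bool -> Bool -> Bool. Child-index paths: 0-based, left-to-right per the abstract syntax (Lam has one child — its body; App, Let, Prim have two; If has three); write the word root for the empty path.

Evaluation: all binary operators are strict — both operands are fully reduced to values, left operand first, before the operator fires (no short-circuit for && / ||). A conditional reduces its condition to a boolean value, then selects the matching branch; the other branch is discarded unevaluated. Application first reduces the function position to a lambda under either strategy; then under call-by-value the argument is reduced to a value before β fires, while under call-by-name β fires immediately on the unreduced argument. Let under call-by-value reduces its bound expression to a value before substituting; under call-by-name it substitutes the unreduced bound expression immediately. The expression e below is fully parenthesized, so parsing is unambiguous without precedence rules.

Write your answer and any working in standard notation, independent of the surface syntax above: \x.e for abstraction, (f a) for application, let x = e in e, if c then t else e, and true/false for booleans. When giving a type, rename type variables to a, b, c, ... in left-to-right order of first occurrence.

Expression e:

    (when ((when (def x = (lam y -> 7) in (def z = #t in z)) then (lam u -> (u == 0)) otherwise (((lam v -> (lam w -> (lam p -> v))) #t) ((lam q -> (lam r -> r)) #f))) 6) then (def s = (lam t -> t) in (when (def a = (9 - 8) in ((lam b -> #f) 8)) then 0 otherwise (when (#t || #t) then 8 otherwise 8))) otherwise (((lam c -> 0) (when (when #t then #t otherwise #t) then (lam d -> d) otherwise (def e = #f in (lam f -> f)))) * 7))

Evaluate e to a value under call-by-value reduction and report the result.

Answer: 0

Trace:
step 0: (if ((if (let x = (\y.7) in (let z = true in z)) then (\u.(u == 0)) else (((\v.(\w.(\p.v))) true) ((\q.(\r.r)) false))) 6) then (let s = (\t.t) in (if (let a = (9 - 8) in ((\b.false) 8)) then 0 else (if (true || true) then 8 else 8))) else (((\c.0) (if (if true then true else true) then (\d.d) else (let e = false in (\f.f)))) * 7))
step 1: [let@0.0.0] (if ((if (let z = true in z) then (\u.(u == 0)) else (((\v.(\w.(\p.v))) true) ((\q.(\r.r)) false))) 6) then (let s = (\t.t) in (if (let a = (9 - 8) in ((\b.false) 8)) then 0 else (if (true || true) then 8 else 8))) else (((\c.0) (if (if true then true else true) then (\d.d) else (let e = false in (\f.f)))) * 7))
step 2: [let@0.0.0] (if ((if true then (\u.(u == 0)) else (((\v.(\w.(\p.v))) true) ((\q.(\r.r)) false))) 6) then (let s = (\t.t) in (if (let a = (9 - 8) in ((\b.false) 8)) then 0 else (if (true || true) then 8 else 8))) else (((\c.0) (if (if true then true else true) then (\d.d) else (let e = false in (\f.f)))) * 7))
step 3: [if@0.0] (if ((\u.(u == 0)) 6) then (let s = (\t.t) in (if (let a = (9 - 8) in ((\b.false) 8)) then 0 else (if (true || true) then 8 else 8))) else (((\c.0) (if (if true then true else true) then (\d.d) else (let e = false in (\f.f)))) * 7))
step 4: [beta@0] (if (6 == 0) then (let s = (\t.t) in (if (let a = (9 - 8) in ((\b.false) 8)) then 0 else (if (true || true) then 8 else 8))) else (((\c.0) (if (if true then true else true) then (\d.d) else (let e = false in (\f.f)))) * 7))
step 5: [delta@0] (if false then (let s = (\t.t) in (if (let a = (9 - 8) in ((\b.false) 8)) then 0 else (if (true || true) then 8 else 8))) else (((\c.0) (if (if true then true else true) then (\d.d) else (let e = false in (\f.f)))) * 7))
step 6: [if@root] (((\c.0) (if (if true then true else true) then (\d.d) else (let e = false in (\f.f)))) * 7)
step 7: [if@0.1.0] (((\c.0) (if true then (\d.d) else (let e = false in (\f.f)))) * 7)
step 8: [if@0.1] (((\c.0) (\d.d)) * 7)
step 9: [beta@0] (0 * 7)
step 10: [delta@root] 0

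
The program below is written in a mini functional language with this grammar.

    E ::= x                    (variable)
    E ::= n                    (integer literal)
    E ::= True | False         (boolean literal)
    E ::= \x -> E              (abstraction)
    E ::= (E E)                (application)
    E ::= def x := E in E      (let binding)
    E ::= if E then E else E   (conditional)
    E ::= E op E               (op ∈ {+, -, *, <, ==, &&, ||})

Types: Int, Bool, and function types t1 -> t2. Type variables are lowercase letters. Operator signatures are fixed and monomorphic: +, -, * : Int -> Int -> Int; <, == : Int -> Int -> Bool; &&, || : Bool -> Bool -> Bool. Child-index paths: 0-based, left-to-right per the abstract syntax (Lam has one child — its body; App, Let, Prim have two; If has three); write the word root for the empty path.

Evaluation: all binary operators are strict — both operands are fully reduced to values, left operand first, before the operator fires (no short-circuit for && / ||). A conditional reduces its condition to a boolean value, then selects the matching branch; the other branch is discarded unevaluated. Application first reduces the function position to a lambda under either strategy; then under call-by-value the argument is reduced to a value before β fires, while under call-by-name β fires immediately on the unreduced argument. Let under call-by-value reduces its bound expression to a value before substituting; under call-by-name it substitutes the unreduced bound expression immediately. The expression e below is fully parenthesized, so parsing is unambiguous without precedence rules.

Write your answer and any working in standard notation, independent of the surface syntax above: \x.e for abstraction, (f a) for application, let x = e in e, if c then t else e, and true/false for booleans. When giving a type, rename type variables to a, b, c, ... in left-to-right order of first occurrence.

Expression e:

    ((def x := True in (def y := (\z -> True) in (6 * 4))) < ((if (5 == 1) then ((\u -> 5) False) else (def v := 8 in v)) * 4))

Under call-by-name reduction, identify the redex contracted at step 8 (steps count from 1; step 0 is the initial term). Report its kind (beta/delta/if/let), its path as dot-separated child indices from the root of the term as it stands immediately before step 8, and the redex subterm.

Answer: delta at root : (24 < 32)

Derivation:
step 0: ((let x = true in (let y = (\z.true) in (6 * 4))) < ((if (5 == 1) then ((\u.5) false) else (let v = 8 in v)) * 4))
step 1: [let@0] ((let y = (\z.true) in (6 * 4)) < ((if (5 == 1) then ((\u.5) false) else (let v = 8 in v)) * 4))
step 2: [let@0] ((6 * 4) < ((if (5 == 1) then ((\u.5) false) else (let v = 8 in v)) * 4))
step 3: [delta@0] (24 < ((if (5 == 1) then ((\u.5) false) else (let v = 8 in v)) * 4))
step 4: [delta@1.0.0] (24 < ((if false then ((\u.5) false) else (let v = 8 in v)) * 4))
step 5: [if@1.0] (24 < ((let v = 8 in v) * 4))
step 6: [let@1.0] (24 < (8 * 4))
step 7: [delta@1] (24 < 32)
step 8: [delta@root] true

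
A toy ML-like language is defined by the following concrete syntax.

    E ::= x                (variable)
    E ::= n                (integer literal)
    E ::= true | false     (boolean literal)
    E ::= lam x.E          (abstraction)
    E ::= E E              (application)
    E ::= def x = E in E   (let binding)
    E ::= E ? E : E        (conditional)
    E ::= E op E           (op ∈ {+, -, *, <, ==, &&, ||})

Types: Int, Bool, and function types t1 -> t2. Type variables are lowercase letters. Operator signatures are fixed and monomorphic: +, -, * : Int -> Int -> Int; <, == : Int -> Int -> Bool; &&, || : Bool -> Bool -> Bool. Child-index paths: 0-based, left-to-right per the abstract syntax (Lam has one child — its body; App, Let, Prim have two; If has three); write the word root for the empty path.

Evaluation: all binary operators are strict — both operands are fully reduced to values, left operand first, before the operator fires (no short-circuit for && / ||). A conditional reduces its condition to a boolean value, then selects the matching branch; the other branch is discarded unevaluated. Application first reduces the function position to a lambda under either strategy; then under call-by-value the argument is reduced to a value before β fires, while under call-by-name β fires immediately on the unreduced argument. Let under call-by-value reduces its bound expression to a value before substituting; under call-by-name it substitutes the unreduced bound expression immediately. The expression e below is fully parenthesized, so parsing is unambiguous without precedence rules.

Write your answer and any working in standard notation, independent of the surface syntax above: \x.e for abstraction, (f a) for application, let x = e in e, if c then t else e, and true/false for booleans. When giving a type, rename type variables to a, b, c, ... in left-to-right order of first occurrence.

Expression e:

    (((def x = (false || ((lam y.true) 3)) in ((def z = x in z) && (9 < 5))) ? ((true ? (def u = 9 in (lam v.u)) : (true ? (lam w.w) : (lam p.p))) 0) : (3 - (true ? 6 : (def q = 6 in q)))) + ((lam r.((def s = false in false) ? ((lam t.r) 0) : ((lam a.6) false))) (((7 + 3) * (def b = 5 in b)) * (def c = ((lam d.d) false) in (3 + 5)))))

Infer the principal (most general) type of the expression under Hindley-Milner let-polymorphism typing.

Trace:
  unify Bool ~ Bool
\y._ : a -> Bool
  unify a -> Bool ~ Int -> b
  unify a ~ Int
  unify Bool ~ b
_ _ : Bool
  unify Bool ~ Bool
let x : Bool
x : Bool
let z : Bool
z : Bool
  unify Bool ~ Bool
  unify Int ~ Int
  unify Int ~ Int
  unify Bool ~ Bool
  unify Bool ~ Bool
  unify Bool ~ Bool
let u : Int
u : Int
\v._ : c -> Int
  unify Bool ~ Bool
w : d
\w._ : d -> d
p : e
\p._ : e -> e
  unify d -> d ~ e -> e
  unify d ~ e
  unify e ~ e
  unify c -> Int ~ e -> e
  unify c ~ e
  unify Int ~ e
  unify Int -> Int ~ Int -> f
  unify Int ~ Int
  unify Int ~ f
_ _ : Int
  unify Int ~ Int
  unify Bool ~ Bool
let q : Int
q : Int
  unify Int ~ Int
  unify Int ~ Int
  unify Int ~ Int
  unify Int ~ Int
let s : Bool
  unify Bool ~ Bool
r : g
\t._ : h -> g
  unify h -> g ~ Int -> i
  unify h ~ Int
  unify g ~ i
_ _ : i
\a._ : j -> Int
  unify j -> Int ~ Bool -> k
  unify j ~ Bool
  unify Int ~ k
_ _ : Int
  unify i ~ Int
\r._ : Int -> Int
  unify Int ~ Int
  unify Int ~ Int
  unify Int ~ Int
let b : Int
b : Int
  unify Int ~ Int
  unify Int ~ Int
d : l
\d._ : l -> l
  unify l -> l ~ Bool -> m
  unify l ~ Bool
  unify Bool ~ m
_ _ : Bool
let c : Bool
  unify Int ~ Int
  unify Int ~ Int
  unify Int ~ Int
  unify Int -> Int ~ Int -> n
  unify Int ~ Int
  unify Int ~ n
_ _ : Int
  unify Int ~ Int

Answer: Int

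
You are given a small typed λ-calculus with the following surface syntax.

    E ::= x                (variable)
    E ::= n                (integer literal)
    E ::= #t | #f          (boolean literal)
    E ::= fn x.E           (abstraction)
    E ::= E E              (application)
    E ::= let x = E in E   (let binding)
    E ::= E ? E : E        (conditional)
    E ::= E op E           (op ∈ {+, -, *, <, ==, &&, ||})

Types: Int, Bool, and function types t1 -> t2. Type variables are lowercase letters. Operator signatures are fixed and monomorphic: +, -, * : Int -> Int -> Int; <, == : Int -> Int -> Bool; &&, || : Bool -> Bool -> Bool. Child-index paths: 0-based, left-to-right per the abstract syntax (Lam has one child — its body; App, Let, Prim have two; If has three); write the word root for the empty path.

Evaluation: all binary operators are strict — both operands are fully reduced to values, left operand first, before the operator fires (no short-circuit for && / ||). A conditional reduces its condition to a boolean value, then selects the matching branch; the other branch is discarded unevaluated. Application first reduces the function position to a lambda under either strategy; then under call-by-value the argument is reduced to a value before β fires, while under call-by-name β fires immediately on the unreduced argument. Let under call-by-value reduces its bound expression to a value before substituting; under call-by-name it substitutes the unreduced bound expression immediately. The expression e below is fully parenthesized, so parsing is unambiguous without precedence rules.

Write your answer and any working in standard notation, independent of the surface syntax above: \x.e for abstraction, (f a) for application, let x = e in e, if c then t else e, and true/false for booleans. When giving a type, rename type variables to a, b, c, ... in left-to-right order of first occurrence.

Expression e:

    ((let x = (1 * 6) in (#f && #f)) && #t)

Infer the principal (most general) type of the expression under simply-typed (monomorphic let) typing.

Answer: Bool

Trace:
  unify Int ~ Int
  unify Int ~ Int
let x : Int
  unify Bool ~ Bool
  unify Bool ~ Bool
  unify Bool ~ Bool
  unify Bool ~ Bool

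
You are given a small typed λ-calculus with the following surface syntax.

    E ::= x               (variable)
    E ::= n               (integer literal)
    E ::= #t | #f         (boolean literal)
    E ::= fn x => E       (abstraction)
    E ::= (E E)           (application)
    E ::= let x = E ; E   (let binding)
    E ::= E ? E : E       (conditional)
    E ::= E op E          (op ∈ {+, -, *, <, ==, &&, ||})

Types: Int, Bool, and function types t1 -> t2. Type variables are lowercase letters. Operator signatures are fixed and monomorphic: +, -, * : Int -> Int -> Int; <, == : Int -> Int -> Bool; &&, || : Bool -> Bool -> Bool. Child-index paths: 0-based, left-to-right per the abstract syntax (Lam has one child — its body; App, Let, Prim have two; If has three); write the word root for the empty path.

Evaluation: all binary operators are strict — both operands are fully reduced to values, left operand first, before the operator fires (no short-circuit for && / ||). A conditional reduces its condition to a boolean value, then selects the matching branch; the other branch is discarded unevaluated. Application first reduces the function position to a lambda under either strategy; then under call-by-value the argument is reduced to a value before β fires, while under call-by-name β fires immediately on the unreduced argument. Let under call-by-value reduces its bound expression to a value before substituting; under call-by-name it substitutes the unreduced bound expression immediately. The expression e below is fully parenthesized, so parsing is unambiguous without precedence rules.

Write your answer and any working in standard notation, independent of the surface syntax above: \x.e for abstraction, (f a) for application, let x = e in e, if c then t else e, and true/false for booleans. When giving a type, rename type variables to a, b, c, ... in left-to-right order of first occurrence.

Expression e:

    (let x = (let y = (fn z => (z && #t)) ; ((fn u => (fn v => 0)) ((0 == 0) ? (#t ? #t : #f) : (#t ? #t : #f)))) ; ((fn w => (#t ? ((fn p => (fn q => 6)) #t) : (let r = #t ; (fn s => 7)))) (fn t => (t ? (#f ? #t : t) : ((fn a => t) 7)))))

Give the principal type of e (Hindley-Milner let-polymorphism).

Answer: a -> Int

Working:
z : a
  unify a ~ Bool
  unify Bool ~ Bool
\z._ : Bool -> Bool
let y : Bool -> Bool
\v._ : c -> Int
\u._ : b -> c -> Int
  unify Int ~ Int
  unify Int ~ Int
  unify Bool ~ Bool
  unify Bool ~ Bool
  unify Bool ~ Bool
  unify Bool ~ Bool
  unify Bool ~ Bool
  unify Bool ~ Bool
  unify b -> c -> Int ~ Bool -> d
  unify b ~ Bool
  unify c -> Int ~ d
_ _ : c -> Int
let x : forall. c -> Int
  unify Bool ~ Bool
\q._ : g -> Int
\p._ : f -> g -> Int
  unify f -> g -> Int ~ Bool -> h
  unify f ~ Bool
  unify g -> Int ~ h
_ _ : g -> Int
let r : Bool
\s._ : i -> Int
  unify g -> Int ~ i -> Int
  unify g ~ i
  unify Int ~ Int
\w._ : e -> i -> Int
t : j
  unify j ~ Bool
  unify Bool ~ Bool
t : Bool
  unify Bool ~ Bool
t : Bool
\a._ : k -> Bool
  unify k -> Bool ~ Int -> l
  unify k ~ Int
  unify Bool ~ l
_ _ : Bool
  unify Bool ~ Bool
\t._ : Bool -> Bool
  unify e -> i -> Int ~ (Bool -> Bool) -> m
  unify e ~ Bool -> Bool
  unify i -> Int ~ m
_ _ : i -> Int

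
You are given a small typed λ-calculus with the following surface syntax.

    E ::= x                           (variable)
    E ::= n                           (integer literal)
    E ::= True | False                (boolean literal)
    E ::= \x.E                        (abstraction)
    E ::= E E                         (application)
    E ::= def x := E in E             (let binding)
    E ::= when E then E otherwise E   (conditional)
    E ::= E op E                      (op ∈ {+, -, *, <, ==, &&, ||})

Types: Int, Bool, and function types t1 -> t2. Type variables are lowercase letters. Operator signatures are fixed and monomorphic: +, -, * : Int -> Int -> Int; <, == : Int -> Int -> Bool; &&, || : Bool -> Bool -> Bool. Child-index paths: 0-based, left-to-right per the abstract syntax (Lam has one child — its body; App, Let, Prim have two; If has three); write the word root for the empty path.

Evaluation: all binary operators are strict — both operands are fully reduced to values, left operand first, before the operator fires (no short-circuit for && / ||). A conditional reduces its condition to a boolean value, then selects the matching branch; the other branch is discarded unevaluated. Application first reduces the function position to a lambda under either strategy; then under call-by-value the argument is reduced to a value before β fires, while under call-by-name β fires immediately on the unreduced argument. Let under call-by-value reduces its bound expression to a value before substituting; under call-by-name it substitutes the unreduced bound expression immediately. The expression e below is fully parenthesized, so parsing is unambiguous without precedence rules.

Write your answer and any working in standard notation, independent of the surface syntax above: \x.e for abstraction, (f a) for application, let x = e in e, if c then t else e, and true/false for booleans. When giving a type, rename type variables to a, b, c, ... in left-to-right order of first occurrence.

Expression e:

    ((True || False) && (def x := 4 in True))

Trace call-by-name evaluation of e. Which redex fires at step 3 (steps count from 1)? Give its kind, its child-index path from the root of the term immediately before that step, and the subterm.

Answer: delta at root : (true && true)

Trace:
step 0: ((true || false) && (let x = 4 in true))
step 1: [delta@0] (true && (let x = 4 in true))
step 2: [let@1] (true && true)
step 3: [delta@root] true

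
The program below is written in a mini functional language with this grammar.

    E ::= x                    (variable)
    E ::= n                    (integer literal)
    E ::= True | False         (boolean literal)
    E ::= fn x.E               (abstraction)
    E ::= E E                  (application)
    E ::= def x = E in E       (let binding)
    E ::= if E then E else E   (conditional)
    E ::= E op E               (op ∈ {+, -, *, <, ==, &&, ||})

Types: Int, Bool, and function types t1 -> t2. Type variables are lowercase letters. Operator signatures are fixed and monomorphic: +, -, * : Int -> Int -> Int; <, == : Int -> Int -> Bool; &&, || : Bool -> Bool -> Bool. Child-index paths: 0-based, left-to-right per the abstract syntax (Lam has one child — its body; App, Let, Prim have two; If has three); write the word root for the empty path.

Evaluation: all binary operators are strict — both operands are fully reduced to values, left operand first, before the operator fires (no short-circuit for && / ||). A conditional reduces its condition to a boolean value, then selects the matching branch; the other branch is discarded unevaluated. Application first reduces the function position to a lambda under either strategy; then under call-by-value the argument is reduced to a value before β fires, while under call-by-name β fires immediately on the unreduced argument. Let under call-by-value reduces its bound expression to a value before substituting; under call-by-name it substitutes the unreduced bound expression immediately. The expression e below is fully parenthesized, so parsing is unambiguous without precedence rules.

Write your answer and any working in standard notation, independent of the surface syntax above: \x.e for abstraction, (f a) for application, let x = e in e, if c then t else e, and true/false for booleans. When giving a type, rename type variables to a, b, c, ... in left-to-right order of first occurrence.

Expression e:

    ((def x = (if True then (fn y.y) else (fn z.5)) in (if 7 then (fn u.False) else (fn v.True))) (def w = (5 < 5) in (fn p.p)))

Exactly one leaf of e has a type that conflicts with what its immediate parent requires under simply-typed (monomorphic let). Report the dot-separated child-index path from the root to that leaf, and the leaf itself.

Answer: 0.1.0 : 7

Working:
  unify Bool ~ Bool
y : a
\y._ : a -> a
\z._ : b -> Int
  unify a -> a ~ b -> Int
  unify a ~ b
  unify b ~ Int
let x : Int -> Int
  unify Int ~ Bool
  FAIL: mismatch Int ~ Bool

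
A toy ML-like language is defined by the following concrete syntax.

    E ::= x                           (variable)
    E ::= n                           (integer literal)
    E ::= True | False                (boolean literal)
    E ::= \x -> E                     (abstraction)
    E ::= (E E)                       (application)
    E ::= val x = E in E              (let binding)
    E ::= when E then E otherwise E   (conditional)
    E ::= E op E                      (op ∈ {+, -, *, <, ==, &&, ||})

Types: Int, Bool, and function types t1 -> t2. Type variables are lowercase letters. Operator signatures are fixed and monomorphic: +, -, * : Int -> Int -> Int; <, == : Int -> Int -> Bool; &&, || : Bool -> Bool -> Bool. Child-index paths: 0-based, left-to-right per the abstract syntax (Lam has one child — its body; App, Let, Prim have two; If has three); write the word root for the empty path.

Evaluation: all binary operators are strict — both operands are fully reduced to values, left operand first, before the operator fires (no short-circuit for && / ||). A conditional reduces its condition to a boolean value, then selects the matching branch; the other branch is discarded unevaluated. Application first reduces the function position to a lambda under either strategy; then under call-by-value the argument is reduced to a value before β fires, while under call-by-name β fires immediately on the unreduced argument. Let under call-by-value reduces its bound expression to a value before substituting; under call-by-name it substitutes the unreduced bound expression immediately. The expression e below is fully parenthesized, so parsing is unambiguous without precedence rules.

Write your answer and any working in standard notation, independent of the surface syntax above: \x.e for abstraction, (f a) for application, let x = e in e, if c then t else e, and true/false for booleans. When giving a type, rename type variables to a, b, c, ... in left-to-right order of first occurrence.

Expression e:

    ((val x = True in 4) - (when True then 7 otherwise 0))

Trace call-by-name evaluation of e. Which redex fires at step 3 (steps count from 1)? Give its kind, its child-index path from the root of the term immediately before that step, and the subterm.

Working:
step 0: ((let x = true in 4) - (if true then 7 else 0))
step 1: [let@0] (4 - (if true then 7 else 0))
step 2: [if@1] (4 - 7)
step 3: [delta@root] -3

Answer: delta at root : (4 - 7)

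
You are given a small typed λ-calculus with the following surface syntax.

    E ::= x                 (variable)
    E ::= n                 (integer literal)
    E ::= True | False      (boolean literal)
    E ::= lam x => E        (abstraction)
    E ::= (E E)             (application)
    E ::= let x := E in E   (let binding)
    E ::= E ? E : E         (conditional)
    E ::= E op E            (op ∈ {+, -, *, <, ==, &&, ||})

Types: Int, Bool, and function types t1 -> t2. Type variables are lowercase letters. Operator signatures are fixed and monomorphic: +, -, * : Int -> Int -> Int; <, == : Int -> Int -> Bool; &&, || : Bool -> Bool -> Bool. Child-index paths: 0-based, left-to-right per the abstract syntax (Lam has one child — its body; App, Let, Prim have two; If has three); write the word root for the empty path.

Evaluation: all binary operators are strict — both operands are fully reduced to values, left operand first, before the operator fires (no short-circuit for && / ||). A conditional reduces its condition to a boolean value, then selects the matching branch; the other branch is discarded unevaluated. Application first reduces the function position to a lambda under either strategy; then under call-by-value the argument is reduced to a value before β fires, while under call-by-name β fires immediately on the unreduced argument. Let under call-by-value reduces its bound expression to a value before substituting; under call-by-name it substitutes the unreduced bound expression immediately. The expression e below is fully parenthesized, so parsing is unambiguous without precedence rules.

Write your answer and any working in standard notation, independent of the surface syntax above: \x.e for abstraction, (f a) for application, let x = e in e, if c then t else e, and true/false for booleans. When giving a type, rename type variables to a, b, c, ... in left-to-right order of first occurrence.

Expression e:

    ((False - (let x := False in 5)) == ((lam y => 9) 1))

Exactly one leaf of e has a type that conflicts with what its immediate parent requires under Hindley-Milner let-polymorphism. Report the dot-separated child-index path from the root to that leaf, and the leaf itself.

Answer: 0.0 : false

Working:
  unify Bool ~ Int
  FAIL: mismatch Bool ~ Int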